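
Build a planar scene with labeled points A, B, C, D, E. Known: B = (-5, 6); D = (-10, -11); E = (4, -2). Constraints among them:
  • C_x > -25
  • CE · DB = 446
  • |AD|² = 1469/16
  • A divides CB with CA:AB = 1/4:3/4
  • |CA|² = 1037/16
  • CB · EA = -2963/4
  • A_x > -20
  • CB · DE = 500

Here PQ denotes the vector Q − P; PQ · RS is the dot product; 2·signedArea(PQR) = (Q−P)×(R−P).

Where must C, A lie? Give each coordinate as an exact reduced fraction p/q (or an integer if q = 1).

1. C_x = -24  [CB · DE = 500 ∩ CE · DB = 446]
2. C_y = -20  [CB · DE = 500 ∩ CE · DB = 446]
   → C = (-24, -20)
3. A_x = -77/4  [A divides CB with CA:AB = 1/4:3/4]
4. A_y = -27/2  [A divides CB with CA:AB = 1/4:3/4]
   → A = (-77/4, -27/2)

A = (-77/4, -27/2)
C = (-24, -20)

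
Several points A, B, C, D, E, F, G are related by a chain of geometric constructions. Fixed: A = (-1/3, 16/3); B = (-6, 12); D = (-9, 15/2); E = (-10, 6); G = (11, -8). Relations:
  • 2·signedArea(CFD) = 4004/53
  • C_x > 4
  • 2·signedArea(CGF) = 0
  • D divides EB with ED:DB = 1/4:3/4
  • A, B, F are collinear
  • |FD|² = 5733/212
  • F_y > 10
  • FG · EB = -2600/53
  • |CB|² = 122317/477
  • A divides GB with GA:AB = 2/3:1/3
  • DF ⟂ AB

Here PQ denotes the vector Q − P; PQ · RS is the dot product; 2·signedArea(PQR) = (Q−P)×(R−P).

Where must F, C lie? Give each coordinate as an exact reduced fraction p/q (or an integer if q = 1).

C = (695/159, -32/159)
F = (-267/53, 576/53)

1. F_x = -267/53  [A, B, F are collinear ∩ DF ⟂ AB]
2. F_y = 576/53  [A, B, F are collinear ∩ DF ⟂ AB]
   → F = (-267/53, 576/53)
3. C_x = 695/159  [2·signedArea(CGF) = 0 ∩ 2·signedArea(CFD) = 4004/53]
4. C_y = -32/159  [2·signedArea(CGF) = 0 ∩ 2·signedArea(CFD) = 4004/53]
   → C = (695/159, -32/159)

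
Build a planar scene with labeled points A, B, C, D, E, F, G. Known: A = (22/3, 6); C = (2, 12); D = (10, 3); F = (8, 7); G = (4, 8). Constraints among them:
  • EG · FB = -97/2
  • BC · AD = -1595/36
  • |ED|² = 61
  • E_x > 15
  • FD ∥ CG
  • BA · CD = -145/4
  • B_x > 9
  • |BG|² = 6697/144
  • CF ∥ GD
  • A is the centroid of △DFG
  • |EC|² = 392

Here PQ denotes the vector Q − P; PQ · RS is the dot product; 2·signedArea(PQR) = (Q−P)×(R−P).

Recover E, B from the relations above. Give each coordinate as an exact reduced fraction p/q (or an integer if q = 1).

1. B_x = 28/3  [line -8/3·x + 3·y + 491/36 = 0 ∩ |BG|² = 6697/144]
2. B_y = 15/4  [line -8/3·x + 3·y + 491/36 = 0 ∩ |BG|² = 6697/144]
   → B = (28/3, 15/4)
3. E_x = 16  [line -4/3·x + 13/4·y + 167/6 = 0 ∩ |ED|² = 61]
4. E_y = -2  [line -4/3·x + 13/4·y + 167/6 = 0 ∩ |ED|² = 61]
   → E = (16, -2)

B = (28/3, 15/4)
E = (16, -2)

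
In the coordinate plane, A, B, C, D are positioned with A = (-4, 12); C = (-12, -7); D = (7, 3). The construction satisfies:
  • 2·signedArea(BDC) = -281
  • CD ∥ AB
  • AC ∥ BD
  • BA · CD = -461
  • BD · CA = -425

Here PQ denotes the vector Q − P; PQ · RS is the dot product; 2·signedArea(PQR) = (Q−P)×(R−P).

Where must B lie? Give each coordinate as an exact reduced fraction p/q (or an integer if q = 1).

B = (15, 22)

1. B_x = 15  [AC ∥ BD ∩ CD ∥ AB]
2. B_y = 22  [AC ∥ BD ∩ CD ∥ AB]
   → B = (15, 22)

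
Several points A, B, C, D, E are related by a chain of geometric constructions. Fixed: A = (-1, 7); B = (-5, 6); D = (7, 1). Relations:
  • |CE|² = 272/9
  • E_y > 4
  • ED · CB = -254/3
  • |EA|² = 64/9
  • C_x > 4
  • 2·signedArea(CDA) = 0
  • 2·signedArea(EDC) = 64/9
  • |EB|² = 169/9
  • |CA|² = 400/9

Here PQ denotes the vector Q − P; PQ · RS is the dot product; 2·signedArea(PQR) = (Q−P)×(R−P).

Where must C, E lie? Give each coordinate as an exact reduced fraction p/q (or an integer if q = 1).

C = (13/3, 3)
E = (-1, 13/3)

1. C_x = 13/3  [line -6·x + -8·y + 50 = 0 ∩ |CA|² = 400/9]
2. C_y = 3  [line -6·x + -8·y + 50 = 0 ∩ |CA|² = 400/9]
   → C = (13/3, 3)
3. E_x = -1  [2·signedArea(EDC) = 64/9 ∩ ED · CB = -254/3]
4. E_y = 13/3  [2·signedArea(EDC) = 64/9 ∩ ED · CB = -254/3]
   → E = (-1, 13/3)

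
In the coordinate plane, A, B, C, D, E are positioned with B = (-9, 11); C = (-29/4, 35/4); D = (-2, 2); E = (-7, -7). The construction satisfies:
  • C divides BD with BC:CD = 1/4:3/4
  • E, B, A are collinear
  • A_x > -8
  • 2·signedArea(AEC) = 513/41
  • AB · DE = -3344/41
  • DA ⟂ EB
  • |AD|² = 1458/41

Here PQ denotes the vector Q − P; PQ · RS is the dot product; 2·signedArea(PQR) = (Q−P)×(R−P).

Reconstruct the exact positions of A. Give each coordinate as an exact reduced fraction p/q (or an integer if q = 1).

1. A_x = -325/41  [E, B, A are collinear ∩ DA ⟂ EB]
2. A_y = 55/41  [E, B, A are collinear ∩ DA ⟂ EB]
   → A = (-325/41, 55/41)

A = (-325/41, 55/41)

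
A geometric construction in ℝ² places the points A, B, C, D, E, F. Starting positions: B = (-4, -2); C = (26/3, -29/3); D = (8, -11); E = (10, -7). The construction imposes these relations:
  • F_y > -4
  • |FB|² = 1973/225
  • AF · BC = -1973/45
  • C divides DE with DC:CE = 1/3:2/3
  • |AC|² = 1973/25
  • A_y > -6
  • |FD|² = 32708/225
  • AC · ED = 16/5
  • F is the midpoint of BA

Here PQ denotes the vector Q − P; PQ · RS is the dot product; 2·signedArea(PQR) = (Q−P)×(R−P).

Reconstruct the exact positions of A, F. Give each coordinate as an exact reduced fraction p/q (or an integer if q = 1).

1. A_x = 16/15  [line 2·x + 4·y + 272/15 = 0 ∩ |AC|² = 1973/25]
2. A_y = -76/15  [line 2·x + 4·y + 272/15 = 0 ∩ |AC|² = 1973/25]
   → A = (16/15, -76/15)
3. F_x = -22/15  [AF · BC = -1973/45 ∩ F is the midpoint of BA]
4. F_y = -53/15  [AF · BC = -1973/45 ∩ F is the midpoint of BA]
   → F = (-22/15, -53/15)

A = (16/15, -76/15)
F = (-22/15, -53/15)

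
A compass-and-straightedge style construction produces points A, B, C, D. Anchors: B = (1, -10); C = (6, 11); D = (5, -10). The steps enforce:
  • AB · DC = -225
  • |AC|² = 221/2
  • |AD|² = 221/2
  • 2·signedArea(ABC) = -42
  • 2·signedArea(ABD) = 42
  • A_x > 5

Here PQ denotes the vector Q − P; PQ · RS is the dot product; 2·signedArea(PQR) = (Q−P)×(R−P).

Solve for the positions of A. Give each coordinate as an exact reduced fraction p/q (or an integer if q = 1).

1. A_x = 11/2  [2·signedArea(ABD) = 42 ∩ AB · DC = -225]
2. A_y = 1/2  [2·signedArea(ABD) = 42 ∩ AB · DC = -225]
   → A = (11/2, 1/2)

A = (11/2, 1/2)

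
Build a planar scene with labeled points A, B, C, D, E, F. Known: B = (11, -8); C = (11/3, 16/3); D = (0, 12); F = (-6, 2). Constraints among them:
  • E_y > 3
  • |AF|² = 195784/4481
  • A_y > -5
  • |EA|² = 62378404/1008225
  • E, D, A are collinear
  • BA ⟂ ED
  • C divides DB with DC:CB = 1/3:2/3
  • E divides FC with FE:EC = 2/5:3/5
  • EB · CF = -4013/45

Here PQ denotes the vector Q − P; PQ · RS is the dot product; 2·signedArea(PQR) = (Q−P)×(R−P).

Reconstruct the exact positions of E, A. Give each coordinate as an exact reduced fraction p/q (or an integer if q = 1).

1. E_x = -32/15  [E divides FC with FE:EC = 2/5:3/5]
2. E_y = 10/3  [E divides FC with FE:EC = 2/5:3/5]
   → E = (-32/15, 10/3)
3. A_x = -17984/4481  [E, D, A are collinear ∩ BA ⟂ ED]
4. A_y = -19288/4481  [E, D, A are collinear ∩ BA ⟂ ED]
   → A = (-17984/4481, -19288/4481)

A = (-17984/4481, -19288/4481)
E = (-32/15, 10/3)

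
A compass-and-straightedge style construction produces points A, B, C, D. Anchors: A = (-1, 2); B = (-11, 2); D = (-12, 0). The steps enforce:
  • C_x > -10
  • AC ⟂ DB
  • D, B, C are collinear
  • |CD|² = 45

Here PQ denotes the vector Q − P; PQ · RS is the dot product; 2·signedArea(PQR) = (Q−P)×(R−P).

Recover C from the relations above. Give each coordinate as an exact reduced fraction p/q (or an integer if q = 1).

C = (-9, 6)

1. C_x = -9  [D, B, C are collinear ∩ AC ⟂ DB]
2. C_y = 6  [D, B, C are collinear ∩ AC ⟂ DB]
   → C = (-9, 6)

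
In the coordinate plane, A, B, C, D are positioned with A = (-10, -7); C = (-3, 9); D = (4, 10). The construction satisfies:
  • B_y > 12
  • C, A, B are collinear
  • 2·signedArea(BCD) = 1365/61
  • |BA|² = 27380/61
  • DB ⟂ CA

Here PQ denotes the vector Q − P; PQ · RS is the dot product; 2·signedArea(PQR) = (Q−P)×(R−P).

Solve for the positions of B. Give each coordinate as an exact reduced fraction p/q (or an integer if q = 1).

1. B_x = -92/61  [C, A, B are collinear ∩ DB ⟂ CA]
2. B_y = 757/61  [C, A, B are collinear ∩ DB ⟂ CA]
   → B = (-92/61, 757/61)

B = (-92/61, 757/61)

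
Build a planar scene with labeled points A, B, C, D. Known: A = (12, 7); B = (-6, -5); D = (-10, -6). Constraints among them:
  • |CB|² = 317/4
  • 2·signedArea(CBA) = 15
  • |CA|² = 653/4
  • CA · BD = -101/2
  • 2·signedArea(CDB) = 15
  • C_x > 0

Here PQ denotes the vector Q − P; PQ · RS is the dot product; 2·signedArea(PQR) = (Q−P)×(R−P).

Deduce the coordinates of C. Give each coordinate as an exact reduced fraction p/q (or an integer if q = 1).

1. C_x = 1  [2·signedArea(CDB) = 15 ∩ CA · BD = -101/2]
2. C_y = 1/2  [2·signedArea(CDB) = 15 ∩ CA · BD = -101/2]
   → C = (1, 1/2)

C = (1, 1/2)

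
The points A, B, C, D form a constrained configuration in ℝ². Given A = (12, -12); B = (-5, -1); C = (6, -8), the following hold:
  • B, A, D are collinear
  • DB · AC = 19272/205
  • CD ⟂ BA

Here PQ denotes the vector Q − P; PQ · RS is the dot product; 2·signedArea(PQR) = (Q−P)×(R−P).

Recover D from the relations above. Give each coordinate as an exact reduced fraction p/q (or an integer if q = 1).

1. D_x = 1219/205  [B, A, D are collinear ∩ CD ⟂ BA]
2. D_y = -1657/205  [B, A, D are collinear ∩ CD ⟂ BA]
   → D = (1219/205, -1657/205)

D = (1219/205, -1657/205)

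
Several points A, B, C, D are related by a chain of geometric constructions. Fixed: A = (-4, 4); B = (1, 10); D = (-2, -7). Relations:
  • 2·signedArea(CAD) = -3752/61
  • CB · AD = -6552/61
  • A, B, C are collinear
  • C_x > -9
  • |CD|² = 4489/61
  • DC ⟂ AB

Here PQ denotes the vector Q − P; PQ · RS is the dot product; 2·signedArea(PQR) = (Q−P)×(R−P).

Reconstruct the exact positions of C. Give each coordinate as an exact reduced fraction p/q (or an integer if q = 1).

C = (-524/61, -92/61)

1. C_x = -524/61  [A, B, C are collinear ∩ DC ⟂ AB]
2. C_y = -92/61  [A, B, C are collinear ∩ DC ⟂ AB]
   → C = (-524/61, -92/61)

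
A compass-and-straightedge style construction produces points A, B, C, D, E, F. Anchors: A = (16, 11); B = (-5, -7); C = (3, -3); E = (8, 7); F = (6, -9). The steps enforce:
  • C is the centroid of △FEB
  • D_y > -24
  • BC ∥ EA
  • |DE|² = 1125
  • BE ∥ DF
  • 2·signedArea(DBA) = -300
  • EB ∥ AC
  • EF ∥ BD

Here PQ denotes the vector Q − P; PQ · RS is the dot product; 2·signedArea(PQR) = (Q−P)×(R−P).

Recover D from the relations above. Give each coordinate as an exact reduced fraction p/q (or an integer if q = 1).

D = (-7, -23)

1. D_x = -7  [BE ∥ DF ∩ EF ∥ BD]
2. D_y = -23  [BE ∥ DF ∩ EF ∥ BD]
   → D = (-7, -23)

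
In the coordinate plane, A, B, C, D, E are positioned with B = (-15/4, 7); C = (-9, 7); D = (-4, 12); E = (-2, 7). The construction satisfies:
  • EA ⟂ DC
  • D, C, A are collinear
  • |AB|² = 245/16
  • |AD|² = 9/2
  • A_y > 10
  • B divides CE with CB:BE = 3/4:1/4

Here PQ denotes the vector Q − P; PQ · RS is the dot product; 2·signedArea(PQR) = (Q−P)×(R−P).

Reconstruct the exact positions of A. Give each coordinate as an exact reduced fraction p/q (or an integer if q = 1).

1. A_x = -11/2  [D, C, A are collinear ∩ EA ⟂ DC]
2. A_y = 21/2  [D, C, A are collinear ∩ EA ⟂ DC]
   → A = (-11/2, 21/2)

A = (-11/2, 21/2)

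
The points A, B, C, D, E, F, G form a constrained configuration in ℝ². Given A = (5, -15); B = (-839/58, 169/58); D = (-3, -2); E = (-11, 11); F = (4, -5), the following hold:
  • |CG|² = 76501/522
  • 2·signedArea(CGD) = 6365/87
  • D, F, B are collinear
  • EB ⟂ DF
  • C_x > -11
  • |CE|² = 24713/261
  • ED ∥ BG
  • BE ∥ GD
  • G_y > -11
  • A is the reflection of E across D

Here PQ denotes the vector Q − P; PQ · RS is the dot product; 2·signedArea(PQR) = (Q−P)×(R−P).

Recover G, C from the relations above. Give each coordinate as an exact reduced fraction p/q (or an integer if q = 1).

C = (-926/87, 37/29)
G = (-375/58, -585/58)

1. G_x = -375/58  [BE ∥ GD ∩ ED ∥ BG]
2. G_y = -585/58  [BE ∥ GD ∩ ED ∥ BG]
   → G = (-375/58, -585/58)
3. C_x = -926/87  [line -469/58·x + 201/58·y + -15745/174 = 0 ∩ |CG|² = 76501/522]
4. C_y = 37/29  [line -469/58·x + 201/58·y + -15745/174 = 0 ∩ |CG|² = 76501/522]
   → C = (-926/87, 37/29)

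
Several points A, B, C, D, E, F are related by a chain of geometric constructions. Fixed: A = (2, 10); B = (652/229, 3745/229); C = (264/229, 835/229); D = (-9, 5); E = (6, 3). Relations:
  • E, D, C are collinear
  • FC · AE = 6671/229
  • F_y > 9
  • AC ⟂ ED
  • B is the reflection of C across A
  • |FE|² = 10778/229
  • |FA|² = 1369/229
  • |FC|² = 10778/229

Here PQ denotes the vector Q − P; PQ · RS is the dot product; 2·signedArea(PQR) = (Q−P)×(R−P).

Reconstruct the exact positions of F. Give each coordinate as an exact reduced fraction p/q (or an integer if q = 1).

1. F_x = 1013/229  [line -4·x + 7·y + -11460/229 = 0 ∩ |FA|² = 1369/229]
2. F_y = 2216/229  [line -4·x + 7·y + -11460/229 = 0 ∩ |FA|² = 1369/229]
   → F = (1013/229, 2216/229)

F = (1013/229, 2216/229)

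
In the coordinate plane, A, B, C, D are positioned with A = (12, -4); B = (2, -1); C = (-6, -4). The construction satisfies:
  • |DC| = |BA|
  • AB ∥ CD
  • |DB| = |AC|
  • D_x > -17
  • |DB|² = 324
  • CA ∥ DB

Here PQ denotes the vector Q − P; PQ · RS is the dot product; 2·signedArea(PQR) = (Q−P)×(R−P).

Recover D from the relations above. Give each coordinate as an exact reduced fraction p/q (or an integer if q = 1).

D = (-16, -1)

1. D_x = -16  [CA ∥ DB ∩ AB ∥ CD]
2. D_y = -1  [CA ∥ DB ∩ AB ∥ CD]
   → D = (-16, -1)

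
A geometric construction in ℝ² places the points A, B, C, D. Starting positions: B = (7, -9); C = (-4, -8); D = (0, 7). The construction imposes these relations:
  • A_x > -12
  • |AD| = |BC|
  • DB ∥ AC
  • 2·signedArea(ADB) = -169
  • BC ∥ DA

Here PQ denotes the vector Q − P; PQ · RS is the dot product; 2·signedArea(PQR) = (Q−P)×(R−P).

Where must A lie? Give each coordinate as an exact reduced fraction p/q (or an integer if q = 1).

A = (-11, 8)

1. A_x = -11  [DB ∥ AC ∩ BC ∥ DA]
2. A_y = 8  [DB ∥ AC ∩ BC ∥ DA]
   → A = (-11, 8)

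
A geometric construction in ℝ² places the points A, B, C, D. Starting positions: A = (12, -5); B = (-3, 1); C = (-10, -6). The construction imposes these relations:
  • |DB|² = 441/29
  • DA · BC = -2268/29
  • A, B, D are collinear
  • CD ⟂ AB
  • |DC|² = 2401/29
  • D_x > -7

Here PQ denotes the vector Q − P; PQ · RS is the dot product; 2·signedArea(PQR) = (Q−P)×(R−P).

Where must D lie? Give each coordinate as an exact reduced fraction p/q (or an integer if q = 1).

1. D_x = -192/29  [A, B, D are collinear ∩ CD ⟂ AB]
2. D_y = 71/29  [A, B, D are collinear ∩ CD ⟂ AB]
   → D = (-192/29, 71/29)

D = (-192/29, 71/29)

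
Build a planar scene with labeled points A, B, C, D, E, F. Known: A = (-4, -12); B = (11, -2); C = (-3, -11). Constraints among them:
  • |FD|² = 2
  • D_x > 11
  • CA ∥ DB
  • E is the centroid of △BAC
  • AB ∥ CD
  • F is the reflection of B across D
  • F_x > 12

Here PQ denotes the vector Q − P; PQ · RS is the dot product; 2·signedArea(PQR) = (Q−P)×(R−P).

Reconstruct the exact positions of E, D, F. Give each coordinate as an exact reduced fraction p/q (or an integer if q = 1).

1. E_x = 4/3  [E is the centroid of △BAC]
2. E_y = -25/3  [E is the centroid of △BAC]
   → E = (4/3, -25/3)
3. D_x = 12  [CA ∥ DB ∩ AB ∥ CD]
4. D_y = -1  [CA ∥ DB ∩ AB ∥ CD]
   → D = (12, -1)
5. F_x = 13  [F is the reflection of B across D]
6. F_y = 0  [F is the reflection of B across D]
   → F = (13, 0)

D = (12, -1)
E = (4/3, -25/3)
F = (13, 0)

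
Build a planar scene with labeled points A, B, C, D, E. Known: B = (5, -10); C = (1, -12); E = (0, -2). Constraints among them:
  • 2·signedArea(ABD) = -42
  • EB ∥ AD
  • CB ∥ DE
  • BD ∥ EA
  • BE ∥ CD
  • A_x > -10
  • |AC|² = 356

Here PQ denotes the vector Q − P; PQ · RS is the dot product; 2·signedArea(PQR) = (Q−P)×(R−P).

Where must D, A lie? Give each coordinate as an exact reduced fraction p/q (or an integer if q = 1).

A = (-9, 4)
D = (-4, -4)

1. D_x = -4  [CB ∥ DE ∩ BE ∥ CD]
2. D_y = -4  [CB ∥ DE ∩ BE ∥ CD]
   → D = (-4, -4)
3. A_x = -9  [EB ∥ AD ∩ BD ∥ EA]
4. A_y = 4  [EB ∥ AD ∩ BD ∥ EA]
   → A = (-9, 4)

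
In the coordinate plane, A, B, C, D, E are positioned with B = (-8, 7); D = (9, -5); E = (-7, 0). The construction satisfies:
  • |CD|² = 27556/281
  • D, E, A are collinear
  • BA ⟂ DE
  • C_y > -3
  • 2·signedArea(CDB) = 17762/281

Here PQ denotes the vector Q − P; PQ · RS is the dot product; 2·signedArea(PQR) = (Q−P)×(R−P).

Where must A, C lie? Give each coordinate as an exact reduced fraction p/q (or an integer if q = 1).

1. A_x = -2783/281  [D, E, A are collinear ∩ BA ⟂ DE]
2. A_y = 255/281  [D, E, A are collinear ∩ BA ⟂ DE]
   → A = (-2783/281, 255/281)
3. C_x = -127/281  [line -12·x + -17·y + -11299/281 = 0 ∩ |CD|² = 27556/281]
4. C_y = -575/281  [line -12·x + -17·y + -11299/281 = 0 ∩ |CD|² = 27556/281]
   → C = (-127/281, -575/281)

A = (-2783/281, 255/281)
C = (-127/281, -575/281)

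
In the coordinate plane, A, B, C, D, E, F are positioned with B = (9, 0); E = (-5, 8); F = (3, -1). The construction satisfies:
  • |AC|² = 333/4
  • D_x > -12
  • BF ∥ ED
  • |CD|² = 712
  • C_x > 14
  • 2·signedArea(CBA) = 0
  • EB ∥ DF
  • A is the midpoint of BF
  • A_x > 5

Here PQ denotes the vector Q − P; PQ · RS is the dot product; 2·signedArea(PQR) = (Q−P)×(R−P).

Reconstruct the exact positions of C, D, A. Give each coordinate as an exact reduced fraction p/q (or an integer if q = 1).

A = (6, -1/2)
C = (15, 1)
D = (-11, 7)

1. D_x = -11  [EB ∥ DF ∩ BF ∥ ED]
2. D_y = 7  [EB ∥ DF ∩ BF ∥ ED]
   → D = (-11, 7)
3. A_x = 6  [A is the midpoint of BF]
4. A_y = -1/2  [A is the midpoint of BF]
   → A = (6, -1/2)
5. C_x = 15  [line 1/2·x + -3·y + -9/2 = 0 ∩ |CD|² = 712]
6. C_y = 1  [line 1/2·x + -3·y + -9/2 = 0 ∩ |CD|² = 712]
   → C = (15, 1)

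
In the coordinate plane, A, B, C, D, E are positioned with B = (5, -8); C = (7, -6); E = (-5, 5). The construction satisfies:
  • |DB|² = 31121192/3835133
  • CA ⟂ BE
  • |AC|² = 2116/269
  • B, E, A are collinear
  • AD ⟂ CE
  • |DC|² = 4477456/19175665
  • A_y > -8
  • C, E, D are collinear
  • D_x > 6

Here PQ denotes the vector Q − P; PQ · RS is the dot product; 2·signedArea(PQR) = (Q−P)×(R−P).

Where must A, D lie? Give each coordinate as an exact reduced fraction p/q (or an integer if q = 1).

1. A_x = 1285/269  [B, E, A are collinear ∩ CA ⟂ BE]
2. A_y = -2074/269  [B, E, A are collinear ∩ CA ⟂ BE]
   → A = (1285/269, -2074/269)
3. D_x = 473603/71285  [C, E, D are collinear ∩ AD ⟂ CE]
4. D_y = -404434/71285  [C, E, D are collinear ∩ AD ⟂ CE]
   → D = (473603/71285, -404434/71285)

A = (1285/269, -2074/269)
D = (473603/71285, -404434/71285)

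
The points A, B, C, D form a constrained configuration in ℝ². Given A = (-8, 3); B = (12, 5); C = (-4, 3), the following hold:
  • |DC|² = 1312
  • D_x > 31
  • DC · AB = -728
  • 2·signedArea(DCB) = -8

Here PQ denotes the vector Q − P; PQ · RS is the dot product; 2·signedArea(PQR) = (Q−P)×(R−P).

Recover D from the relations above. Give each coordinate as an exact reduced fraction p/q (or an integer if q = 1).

1. D_x = 32  [2·signedArea(DCB) = -8 ∩ DC · AB = -728]
2. D_y = 7  [2·signedArea(DCB) = -8 ∩ DC · AB = -728]
   → D = (32, 7)

D = (32, 7)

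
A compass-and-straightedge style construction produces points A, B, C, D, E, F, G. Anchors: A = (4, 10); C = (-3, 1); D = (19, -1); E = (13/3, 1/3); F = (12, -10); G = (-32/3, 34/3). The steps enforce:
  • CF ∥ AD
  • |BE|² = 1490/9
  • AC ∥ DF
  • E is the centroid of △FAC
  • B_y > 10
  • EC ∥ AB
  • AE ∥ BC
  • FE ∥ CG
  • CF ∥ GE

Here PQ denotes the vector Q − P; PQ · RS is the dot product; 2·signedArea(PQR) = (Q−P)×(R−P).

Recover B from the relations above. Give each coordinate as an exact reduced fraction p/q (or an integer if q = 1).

B = (-10/3, 32/3)

1. B_x = -10/3  [AE ∥ BC ∩ EC ∥ AB]
2. B_y = 32/3  [AE ∥ BC ∩ EC ∥ AB]
   → B = (-10/3, 32/3)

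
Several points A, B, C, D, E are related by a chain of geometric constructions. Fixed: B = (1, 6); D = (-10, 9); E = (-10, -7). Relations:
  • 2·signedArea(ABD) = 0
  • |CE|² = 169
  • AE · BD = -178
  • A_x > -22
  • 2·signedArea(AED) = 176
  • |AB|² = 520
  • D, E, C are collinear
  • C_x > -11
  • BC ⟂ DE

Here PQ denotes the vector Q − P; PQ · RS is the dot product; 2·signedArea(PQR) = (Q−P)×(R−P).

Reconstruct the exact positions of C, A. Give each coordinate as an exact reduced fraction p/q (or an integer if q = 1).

A = (-21, 12)
C = (-10, 6)

1. C_x = -10  [D, E, C are collinear ∩ BC ⟂ DE]
2. C_y = 6  [D, E, C are collinear ∩ BC ⟂ DE]
   → C = (-10, 6)
3. A_x = -21  [2·signedArea(ABD) = 0 ∩ AE · BD = -178]
4. A_y = 12  [2·signedArea(ABD) = 0 ∩ AE · BD = -178]
   → A = (-21, 12)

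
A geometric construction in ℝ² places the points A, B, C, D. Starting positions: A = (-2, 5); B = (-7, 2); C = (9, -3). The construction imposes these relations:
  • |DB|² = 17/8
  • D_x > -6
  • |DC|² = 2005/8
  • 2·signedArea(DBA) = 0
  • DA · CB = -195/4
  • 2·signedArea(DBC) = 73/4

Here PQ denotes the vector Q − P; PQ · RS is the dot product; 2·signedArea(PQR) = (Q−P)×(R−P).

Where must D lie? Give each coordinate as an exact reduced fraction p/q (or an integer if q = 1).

1. D_x = -23/4  [2·signedArea(DBA) = 0 ∩ 2·signedArea(DBC) = 73/4]
2. D_y = 11/4  [2·signedArea(DBA) = 0 ∩ 2·signedArea(DBC) = 73/4]
   → D = (-23/4, 11/4)

D = (-23/4, 11/4)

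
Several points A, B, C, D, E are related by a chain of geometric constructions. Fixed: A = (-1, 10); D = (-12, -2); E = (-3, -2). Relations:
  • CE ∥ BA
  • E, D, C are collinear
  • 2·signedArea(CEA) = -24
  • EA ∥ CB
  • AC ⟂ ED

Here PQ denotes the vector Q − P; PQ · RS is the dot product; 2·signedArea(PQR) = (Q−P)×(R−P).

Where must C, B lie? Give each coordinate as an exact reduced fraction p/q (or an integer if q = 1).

B = (1, 10)
C = (-1, -2)

1. C_x = -1  [E, D, C are collinear ∩ AC ⟂ ED]
2. C_y = -2  [E, D, C are collinear ∩ AC ⟂ ED]
   → C = (-1, -2)
3. B_x = 1  [CE ∥ BA ∩ EA ∥ CB]
4. B_y = 10  [CE ∥ BA ∩ EA ∥ CB]
   → B = (1, 10)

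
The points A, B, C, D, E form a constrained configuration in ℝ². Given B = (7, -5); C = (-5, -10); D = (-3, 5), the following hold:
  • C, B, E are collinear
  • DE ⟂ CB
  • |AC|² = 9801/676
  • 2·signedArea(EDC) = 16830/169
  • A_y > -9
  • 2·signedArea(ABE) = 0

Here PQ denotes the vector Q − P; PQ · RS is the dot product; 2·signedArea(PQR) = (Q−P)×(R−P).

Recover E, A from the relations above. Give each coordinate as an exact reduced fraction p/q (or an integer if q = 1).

1. E_x = 343/169  [C, B, E are collinear ∩ DE ⟂ CB]
2. E_y = -1195/169  [C, B, E are collinear ∩ DE ⟂ CB]
   → E = (343/169, -1195/169)
3. A_x = -251/169  [line 350/169·x + -840/169·y + -6650/169 = 0 ∩ |AC|² = 9801/676]
4. A_y = -2885/338  [line 350/169·x + -840/169·y + -6650/169 = 0 ∩ |AC|² = 9801/676]
   → A = (-251/169, -2885/338)

A = (-251/169, -2885/338)
E = (343/169, -1195/169)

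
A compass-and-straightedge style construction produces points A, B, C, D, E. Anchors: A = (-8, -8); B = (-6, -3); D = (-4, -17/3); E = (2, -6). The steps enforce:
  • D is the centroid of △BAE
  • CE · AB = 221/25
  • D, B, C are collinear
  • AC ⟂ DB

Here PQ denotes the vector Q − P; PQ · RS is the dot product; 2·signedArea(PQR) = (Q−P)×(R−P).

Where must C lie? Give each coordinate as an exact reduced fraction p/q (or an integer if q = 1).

1. C_x = -108/25  [D, B, C are collinear ∩ AC ⟂ DB]
2. C_y = -131/25  [D, B, C are collinear ∩ AC ⟂ DB]
   → C = (-108/25, -131/25)

C = (-108/25, -131/25)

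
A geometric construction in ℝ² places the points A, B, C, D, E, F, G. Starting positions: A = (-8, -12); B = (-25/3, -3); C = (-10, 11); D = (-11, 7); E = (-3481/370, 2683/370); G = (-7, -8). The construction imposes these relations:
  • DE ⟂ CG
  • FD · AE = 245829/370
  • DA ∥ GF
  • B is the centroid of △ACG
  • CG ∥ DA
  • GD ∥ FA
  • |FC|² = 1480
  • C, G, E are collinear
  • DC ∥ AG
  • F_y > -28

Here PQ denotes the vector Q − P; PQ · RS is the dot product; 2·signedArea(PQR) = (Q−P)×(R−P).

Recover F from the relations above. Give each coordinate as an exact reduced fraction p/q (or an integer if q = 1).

1. F_x = -4  [GD ∥ FA ∩ DA ∥ GF]
2. F_y = -27  [GD ∥ FA ∩ DA ∥ GF]
   → F = (-4, -27)

F = (-4, -27)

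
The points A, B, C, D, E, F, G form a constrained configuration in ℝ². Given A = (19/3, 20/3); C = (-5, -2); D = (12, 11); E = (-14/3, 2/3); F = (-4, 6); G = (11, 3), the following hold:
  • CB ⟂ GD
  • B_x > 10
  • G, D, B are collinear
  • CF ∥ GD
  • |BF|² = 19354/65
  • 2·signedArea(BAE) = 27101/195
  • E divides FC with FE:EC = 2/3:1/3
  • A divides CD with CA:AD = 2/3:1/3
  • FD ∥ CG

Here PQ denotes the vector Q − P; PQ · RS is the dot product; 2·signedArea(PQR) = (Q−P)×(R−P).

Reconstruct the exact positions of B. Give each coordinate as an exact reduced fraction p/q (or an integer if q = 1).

B = (659/65, -253/65)

1. B_x = 659/65  [G, D, B are collinear ∩ CB ⟂ GD]
2. B_y = -253/65  [G, D, B are collinear ∩ CB ⟂ GD]
   → B = (659/65, -253/65)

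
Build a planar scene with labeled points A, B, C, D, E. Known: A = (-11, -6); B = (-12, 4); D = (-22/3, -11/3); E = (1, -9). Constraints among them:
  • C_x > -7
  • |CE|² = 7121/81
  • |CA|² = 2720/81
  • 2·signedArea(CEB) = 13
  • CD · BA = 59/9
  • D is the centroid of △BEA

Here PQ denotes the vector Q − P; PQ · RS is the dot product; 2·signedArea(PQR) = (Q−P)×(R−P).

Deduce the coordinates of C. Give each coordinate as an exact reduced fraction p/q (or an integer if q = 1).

C = (-55/9, -26/9)

1. C_x = -55/9  [2·signedArea(CEB) = 13 ∩ CD · BA = 59/9]
2. C_y = -26/9  [2·signedArea(CEB) = 13 ∩ CD · BA = 59/9]
   → C = (-55/9, -26/9)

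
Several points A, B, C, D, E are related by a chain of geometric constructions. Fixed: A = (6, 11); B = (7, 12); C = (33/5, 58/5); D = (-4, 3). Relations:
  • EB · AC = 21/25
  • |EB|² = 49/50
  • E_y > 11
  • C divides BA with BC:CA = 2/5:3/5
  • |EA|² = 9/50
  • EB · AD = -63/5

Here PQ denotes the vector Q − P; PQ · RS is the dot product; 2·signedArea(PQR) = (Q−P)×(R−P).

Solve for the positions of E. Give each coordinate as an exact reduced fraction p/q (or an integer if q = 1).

1. E_x = 63/10  [EB · AC = 21/25 ∩ EB · AD = -63/5]
2. E_y = 113/10  [EB · AC = 21/25 ∩ EB · AD = -63/5]
   → E = (63/10, 113/10)

E = (63/10, 113/10)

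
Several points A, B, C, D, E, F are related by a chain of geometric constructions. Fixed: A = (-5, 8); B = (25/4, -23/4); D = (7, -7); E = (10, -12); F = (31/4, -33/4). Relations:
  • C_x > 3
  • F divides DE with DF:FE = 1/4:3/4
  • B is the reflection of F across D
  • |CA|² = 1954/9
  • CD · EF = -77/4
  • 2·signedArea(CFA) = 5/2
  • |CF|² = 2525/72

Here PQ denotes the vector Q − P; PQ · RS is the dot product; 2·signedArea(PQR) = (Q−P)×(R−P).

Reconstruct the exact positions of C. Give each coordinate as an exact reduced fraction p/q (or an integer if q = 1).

1. C_x = 4  [2·signedArea(CFA) = 5/2 ∩ CD · EF = -77/4]
2. C_y = -11/3  [2·signedArea(CFA) = 5/2 ∩ CD · EF = -77/4]
   → C = (4, -11/3)

C = (4, -11/3)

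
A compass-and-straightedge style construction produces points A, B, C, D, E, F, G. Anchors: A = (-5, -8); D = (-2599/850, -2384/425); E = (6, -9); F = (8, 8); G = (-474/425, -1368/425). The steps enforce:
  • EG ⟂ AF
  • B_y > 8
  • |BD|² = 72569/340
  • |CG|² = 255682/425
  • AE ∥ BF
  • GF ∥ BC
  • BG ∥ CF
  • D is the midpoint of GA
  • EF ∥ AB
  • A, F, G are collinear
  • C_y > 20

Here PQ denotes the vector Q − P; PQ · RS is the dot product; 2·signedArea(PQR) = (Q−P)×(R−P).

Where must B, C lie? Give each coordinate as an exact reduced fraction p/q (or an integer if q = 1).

1. B_x = -3  [AE ∥ BF ∩ EF ∥ AB]
2. B_y = 9  [AE ∥ BF ∩ EF ∥ AB]
   → B = (-3, 9)
3. C_x = 2599/425  [BG ∥ CF ∩ GF ∥ BC]
4. C_y = 8593/425  [BG ∥ CF ∩ GF ∥ BC]
   → C = (2599/425, 8593/425)

B = (-3, 9)
C = (2599/425, 8593/425)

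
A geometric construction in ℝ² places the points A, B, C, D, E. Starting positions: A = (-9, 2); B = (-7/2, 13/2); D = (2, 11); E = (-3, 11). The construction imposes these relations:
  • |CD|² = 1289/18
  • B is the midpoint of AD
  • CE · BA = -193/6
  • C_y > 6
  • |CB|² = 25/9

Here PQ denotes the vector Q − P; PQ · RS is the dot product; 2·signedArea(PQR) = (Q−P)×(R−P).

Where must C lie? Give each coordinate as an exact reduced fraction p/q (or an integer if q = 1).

C = (-31/6, 13/2)

1. C_x = -31/6  [line 11/2·x + 9/2·y + -5/6 = 0 ∩ |CB|² = 25/9]
2. C_y = 13/2  [line 11/2·x + 9/2·y + -5/6 = 0 ∩ |CB|² = 25/9]
   → C = (-31/6, 13/2)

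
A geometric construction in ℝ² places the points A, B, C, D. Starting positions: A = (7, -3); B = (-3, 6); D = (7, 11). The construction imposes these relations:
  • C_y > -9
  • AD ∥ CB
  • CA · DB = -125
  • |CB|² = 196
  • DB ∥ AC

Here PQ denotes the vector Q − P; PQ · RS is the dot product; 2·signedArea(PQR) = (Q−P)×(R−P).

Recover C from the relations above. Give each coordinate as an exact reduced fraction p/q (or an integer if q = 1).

1. C_x = -3  [AD ∥ CB ∩ DB ∥ AC]
2. C_y = -8  [AD ∥ CB ∩ DB ∥ AC]
   → C = (-3, -8)

C = (-3, -8)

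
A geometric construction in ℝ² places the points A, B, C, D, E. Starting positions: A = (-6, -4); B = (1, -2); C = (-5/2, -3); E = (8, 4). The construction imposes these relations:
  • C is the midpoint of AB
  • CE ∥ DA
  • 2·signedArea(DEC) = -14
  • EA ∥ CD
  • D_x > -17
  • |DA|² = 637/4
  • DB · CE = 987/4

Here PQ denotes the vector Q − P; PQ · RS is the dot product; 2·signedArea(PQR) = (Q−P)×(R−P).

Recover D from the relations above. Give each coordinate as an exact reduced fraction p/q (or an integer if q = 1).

1. D_x = -33/2  [CE ∥ DA ∩ EA ∥ CD]
2. D_y = -11  [CE ∥ DA ∩ EA ∥ CD]
   → D = (-33/2, -11)

D = (-33/2, -11)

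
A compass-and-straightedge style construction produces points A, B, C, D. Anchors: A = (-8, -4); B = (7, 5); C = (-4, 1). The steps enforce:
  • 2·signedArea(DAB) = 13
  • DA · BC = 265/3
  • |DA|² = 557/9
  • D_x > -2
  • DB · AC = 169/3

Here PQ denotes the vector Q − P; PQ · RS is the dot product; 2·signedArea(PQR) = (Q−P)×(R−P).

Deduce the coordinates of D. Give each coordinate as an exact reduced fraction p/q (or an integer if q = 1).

1. D_x = -5/3  [2·signedArea(DAB) = 13 ∩ DB · AC = 169/3]
2. D_y = 2/3  [2·signedArea(DAB) = 13 ∩ DB · AC = 169/3]
   → D = (-5/3, 2/3)

D = (-5/3, 2/3)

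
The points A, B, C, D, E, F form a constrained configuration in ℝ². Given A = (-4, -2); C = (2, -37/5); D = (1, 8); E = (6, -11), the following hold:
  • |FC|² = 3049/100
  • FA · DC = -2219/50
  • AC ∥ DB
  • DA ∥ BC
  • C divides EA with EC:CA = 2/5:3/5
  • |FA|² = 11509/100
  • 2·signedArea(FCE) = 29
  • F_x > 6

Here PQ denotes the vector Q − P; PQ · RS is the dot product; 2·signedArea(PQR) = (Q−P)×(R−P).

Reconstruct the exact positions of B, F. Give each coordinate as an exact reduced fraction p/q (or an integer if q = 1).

B = (7, 13/5)
F = (13/2, -21/5)

1. B_x = 7  [DA ∥ BC ∩ AC ∥ DB]
2. B_y = 13/5  [DA ∥ BC ∩ AC ∥ DB]
   → B = (7, 13/5)
3. F_x = 13/2  [2·signedArea(FCE) = 29 ∩ FA · DC = -2219/50]
4. F_y = -21/5  [2·signedArea(FCE) = 29 ∩ FA · DC = -2219/50]
   → F = (13/2, -21/5)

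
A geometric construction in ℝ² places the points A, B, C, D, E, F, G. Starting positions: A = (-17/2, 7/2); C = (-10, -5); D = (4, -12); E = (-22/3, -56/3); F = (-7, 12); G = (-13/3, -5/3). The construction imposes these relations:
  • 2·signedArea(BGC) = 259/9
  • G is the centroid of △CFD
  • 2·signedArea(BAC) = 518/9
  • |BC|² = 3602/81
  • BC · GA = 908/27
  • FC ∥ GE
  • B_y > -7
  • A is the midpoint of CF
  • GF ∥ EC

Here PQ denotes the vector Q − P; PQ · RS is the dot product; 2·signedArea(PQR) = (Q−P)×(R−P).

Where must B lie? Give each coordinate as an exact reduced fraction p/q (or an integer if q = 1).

1. B_x = -31/9  [BC · GA = 908/27 ∩ 2·signedArea(BAC) = 518/9]
2. B_y = -56/9  [BC · GA = 908/27 ∩ 2·signedArea(BAC) = 518/9]
   → B = (-31/9, -56/9)

B = (-31/9, -56/9)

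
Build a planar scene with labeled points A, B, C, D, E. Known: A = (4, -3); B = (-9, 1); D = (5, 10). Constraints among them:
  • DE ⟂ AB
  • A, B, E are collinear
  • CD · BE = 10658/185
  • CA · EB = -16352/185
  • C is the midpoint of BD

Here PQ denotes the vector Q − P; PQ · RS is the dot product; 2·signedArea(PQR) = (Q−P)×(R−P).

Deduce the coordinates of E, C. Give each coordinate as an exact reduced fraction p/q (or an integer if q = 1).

1. E_x = 233/185  [A, B, E are collinear ∩ DE ⟂ AB]
2. E_y = -399/185  [A, B, E are collinear ∩ DE ⟂ AB]
   → E = (233/185, -399/185)
3. C_x = -2  [C is the midpoint of BD]
4. C_y = 11/2  [C is the midpoint of BD]
   → C = (-2, 11/2)

C = (-2, 11/2)
E = (233/185, -399/185)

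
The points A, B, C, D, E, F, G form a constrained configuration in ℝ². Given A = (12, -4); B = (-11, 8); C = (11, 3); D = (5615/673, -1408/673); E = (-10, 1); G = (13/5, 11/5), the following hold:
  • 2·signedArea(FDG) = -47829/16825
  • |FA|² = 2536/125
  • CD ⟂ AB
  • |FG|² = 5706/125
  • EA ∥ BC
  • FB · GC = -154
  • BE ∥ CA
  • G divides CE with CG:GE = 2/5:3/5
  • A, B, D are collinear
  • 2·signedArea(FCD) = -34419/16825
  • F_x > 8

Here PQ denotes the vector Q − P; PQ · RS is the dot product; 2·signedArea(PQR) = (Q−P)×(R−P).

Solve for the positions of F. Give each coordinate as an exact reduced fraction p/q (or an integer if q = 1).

1. F_x = 206/25  [2·signedArea(FCD) = -34419/16825 ∩ 2·signedArea(FDG) = -47829/16825]
2. F_y = -38/25  [2·signedArea(FCD) = -34419/16825 ∩ 2·signedArea(FDG) = -47829/16825]
   → F = (206/25, -38/25)

F = (206/25, -38/25)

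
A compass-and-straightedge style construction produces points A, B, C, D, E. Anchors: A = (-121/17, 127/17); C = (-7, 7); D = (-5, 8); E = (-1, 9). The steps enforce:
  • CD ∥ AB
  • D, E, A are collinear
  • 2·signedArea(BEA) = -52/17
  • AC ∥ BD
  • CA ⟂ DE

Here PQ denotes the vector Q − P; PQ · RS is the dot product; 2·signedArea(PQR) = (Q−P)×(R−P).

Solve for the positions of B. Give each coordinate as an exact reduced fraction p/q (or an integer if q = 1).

1. B_x = -87/17  [AC ∥ BD ∩ CD ∥ AB]
2. B_y = 144/17  [AC ∥ BD ∩ CD ∥ AB]
   → B = (-87/17, 144/17)

B = (-87/17, 144/17)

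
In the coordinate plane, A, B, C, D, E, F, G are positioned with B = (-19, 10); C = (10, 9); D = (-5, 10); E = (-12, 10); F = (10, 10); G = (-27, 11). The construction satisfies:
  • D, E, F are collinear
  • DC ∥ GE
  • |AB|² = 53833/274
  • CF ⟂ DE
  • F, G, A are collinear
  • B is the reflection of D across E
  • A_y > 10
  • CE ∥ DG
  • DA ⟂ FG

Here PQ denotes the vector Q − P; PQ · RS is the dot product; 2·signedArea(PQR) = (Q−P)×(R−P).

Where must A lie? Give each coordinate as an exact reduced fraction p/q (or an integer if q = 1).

A = (-1367/274, 2851/274)

1. A_x = -1367/274  [F, G, A are collinear ∩ DA ⟂ FG]
2. A_y = 2851/274  [F, G, A are collinear ∩ DA ⟂ FG]
   → A = (-1367/274, 2851/274)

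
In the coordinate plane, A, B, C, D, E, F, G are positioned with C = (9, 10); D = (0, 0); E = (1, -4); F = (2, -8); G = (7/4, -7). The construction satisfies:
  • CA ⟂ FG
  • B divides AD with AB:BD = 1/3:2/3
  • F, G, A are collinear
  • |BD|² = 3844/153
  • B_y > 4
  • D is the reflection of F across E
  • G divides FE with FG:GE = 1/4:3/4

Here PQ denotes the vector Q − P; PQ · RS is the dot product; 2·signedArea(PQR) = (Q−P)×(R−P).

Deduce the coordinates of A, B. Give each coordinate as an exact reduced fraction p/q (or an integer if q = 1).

1. A_x = -31/17  [F, G, A are collinear ∩ CA ⟂ FG]
2. A_y = 124/17  [F, G, A are collinear ∩ CA ⟂ FG]
   → A = (-31/17, 124/17)
3. B_x = -62/51  [B divides AD with AB:BD = 1/3:2/3]
4. B_y = 248/51  [B divides AD with AB:BD = 1/3:2/3]
   → B = (-62/51, 248/51)

A = (-31/17, 124/17)
B = (-62/51, 248/51)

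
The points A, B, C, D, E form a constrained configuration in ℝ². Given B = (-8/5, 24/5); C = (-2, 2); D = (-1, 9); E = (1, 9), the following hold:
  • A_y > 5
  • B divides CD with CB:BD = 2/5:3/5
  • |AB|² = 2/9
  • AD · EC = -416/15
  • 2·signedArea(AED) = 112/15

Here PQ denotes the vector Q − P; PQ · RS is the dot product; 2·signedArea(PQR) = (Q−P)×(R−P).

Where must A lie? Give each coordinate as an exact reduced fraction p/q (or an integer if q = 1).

A = (-23/15, 79/15)

1. A_x = -23/15  [2·signedArea(AED) = 112/15 ∩ AD · EC = -416/15]
2. A_y = 79/15  [2·signedArea(AED) = 112/15 ∩ AD · EC = -416/15]
   → A = (-23/15, 79/15)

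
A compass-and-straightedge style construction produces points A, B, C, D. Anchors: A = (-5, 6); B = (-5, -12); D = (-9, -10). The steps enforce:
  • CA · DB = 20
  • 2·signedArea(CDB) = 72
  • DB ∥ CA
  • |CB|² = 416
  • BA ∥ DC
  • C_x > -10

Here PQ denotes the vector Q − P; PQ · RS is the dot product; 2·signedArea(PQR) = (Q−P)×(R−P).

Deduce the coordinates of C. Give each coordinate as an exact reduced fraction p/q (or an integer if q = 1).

1. C_x = -9  [DB ∥ CA ∩ BA ∥ DC]
2. C_y = 8  [DB ∥ CA ∩ BA ∥ DC]
   → C = (-9, 8)

C = (-9, 8)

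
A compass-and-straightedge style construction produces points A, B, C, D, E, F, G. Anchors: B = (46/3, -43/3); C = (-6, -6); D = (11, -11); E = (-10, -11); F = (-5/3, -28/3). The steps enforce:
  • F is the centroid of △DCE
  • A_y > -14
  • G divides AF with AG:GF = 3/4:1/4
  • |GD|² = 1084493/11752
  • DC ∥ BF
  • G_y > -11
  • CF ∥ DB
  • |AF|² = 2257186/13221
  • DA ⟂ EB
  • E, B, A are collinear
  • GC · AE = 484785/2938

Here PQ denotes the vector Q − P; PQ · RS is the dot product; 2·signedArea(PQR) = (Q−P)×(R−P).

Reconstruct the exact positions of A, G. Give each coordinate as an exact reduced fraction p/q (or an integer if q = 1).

A = (15634/1469, -20149/1469)
G = (8289/5876, -61281/5876)

1. A_x = 15634/1469  [E, B, A are collinear ∩ DA ⟂ EB]
2. A_y = -20149/1469  [E, B, A are collinear ∩ DA ⟂ EB]
   → A = (15634/1469, -20149/1469)
3. G_x = 8289/5876  [G divides AF with AG:GF = 3/4:1/4]
4. G_y = -61281/5876  [G divides AF with AG:GF = 3/4:1/4]
   → G = (8289/5876, -61281/5876)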